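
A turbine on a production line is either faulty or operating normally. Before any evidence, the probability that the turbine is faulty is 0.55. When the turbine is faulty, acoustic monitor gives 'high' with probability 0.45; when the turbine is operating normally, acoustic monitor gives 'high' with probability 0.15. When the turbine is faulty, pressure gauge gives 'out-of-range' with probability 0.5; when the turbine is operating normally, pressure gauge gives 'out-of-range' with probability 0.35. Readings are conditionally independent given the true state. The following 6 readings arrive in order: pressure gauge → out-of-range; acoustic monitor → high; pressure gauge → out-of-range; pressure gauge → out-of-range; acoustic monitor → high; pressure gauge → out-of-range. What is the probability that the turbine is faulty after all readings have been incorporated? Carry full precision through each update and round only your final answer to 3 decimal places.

After pressure gauge='out-of-range': P(faulty) = 0.5·0.5500 / (0.5·0.5500 + 0.35·0.4500) ≈ 0.6358
After acoustic monitor='high': P(faulty) = 0.45·0.6358 / (0.45·0.6358 + 0.15·0.3642) ≈ 0.8397
After pressure gauge='out-of-range': P(faulty) = 0.5·0.8397 / (0.5·0.8397 + 0.35·0.1603) ≈ 0.8821
After pressure gauge='out-of-range': P(faulty) = 0.5·0.8821 / (0.5·0.8821 + 0.35·0.1179) ≈ 0.9145
After acoustic monitor='high': P(faulty) = 0.45·0.9145 / (0.45·0.9145 + 0.15·0.0855) ≈ 0.9698
After pressure gauge='out-of-range': P(faulty) = 0.5·0.9698 / (0.5·0.9698 + 0.35·0.0302) ≈ 0.9786

0.979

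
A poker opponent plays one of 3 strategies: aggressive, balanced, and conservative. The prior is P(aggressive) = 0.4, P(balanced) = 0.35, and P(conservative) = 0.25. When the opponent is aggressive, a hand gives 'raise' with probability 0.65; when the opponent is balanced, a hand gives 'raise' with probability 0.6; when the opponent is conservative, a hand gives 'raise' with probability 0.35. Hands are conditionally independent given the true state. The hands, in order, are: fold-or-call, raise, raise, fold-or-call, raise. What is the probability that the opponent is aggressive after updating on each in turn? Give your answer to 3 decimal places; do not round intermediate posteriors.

Apply Bayes' rule sequentially, carrying P(aggressive) forward.
After 'fold-or-call': normaliser = 0.35·0.4000 + 0.4·0.3500 + 0.65·0.2500; P(aggressive) ≈ 0.3164, P(balanced) ≈ 0.3164, P(conservative) ≈ 0.3672
After 'raise': normaliser = 0.65·0.3164 + 0.6·0.3164 + 0.35·0.3672; P(aggressive) ≈ 0.3925, P(balanced) ≈ 0.3623, P(conservative) ≈ 0.2453
After 'raise': normaliser = 0.65·0.3925 + 0.6·0.3623 + 0.35·0.2453; P(aggressive) ≈ 0.4569, P(balanced) ≈ 0.3893, P(conservative) ≈ 0.1538
After 'fold-or-call': normaliser = 0.35·0.4569 + 0.4·0.3893 + 0.65·0.1538; P(aggressive) ≈ 0.3848, P(balanced) ≈ 0.3747, P(conservative) ≈ 0.2405
After 'raise': normaliser = 0.65·0.3848 + 0.6·0.3747 + 0.35·0.2405; P(aggressive) ≈ 0.4473, P(balanced) ≈ 0.4021, P(conservative) ≈ 0.1505

0.447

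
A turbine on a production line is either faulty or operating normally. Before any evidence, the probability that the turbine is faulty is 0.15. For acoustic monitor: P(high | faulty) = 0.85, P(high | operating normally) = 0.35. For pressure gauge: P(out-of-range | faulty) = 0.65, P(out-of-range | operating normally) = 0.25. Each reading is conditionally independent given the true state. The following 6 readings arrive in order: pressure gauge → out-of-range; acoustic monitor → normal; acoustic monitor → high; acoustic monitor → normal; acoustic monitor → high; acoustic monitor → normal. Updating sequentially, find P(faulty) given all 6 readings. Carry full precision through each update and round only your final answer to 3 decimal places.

After pressure gauge='out-of-range': P(faulty) = 0.65·0.1500 / (0.65·0.1500 + 0.25·0.8500) ≈ 0.3145
After acoustic monitor='normal': P(faulty) = 0.15·0.3145 / (0.15·0.3145 + 0.65·0.6855) ≈ 0.0957
After acoustic monitor='high': P(faulty) = 0.85·0.0957 / (0.85·0.0957 + 0.35·0.9043) ≈ 0.2045
After acoustic monitor='normal': P(faulty) = 0.15·0.2045 / (0.15·0.2045 + 0.65·0.7955) ≈ 0.0560
After acoustic monitor='high': P(faulty) = 0.85·0.0560 / (0.85·0.0560 + 0.35·0.9440) ≈ 0.1260
After acoustic monitor='normal': P(faulty) = 0.15·0.1260 / (0.15·0.1260 + 0.65·0.8740) ≈ 0.0322

0.032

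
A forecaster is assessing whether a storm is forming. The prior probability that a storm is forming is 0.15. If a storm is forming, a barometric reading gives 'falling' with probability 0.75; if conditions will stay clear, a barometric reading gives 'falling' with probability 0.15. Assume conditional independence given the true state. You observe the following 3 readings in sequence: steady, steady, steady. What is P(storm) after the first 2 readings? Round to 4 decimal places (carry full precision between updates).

After 'steady': P(storm) = 0.25·0.1500 / (0.25·0.1500 + 0.85·0.8500) ≈ 0.0493
After 'steady': P(storm) = 0.25·0.0493 / (0.25·0.0493 + 0.85·0.9507) ≈ 0.0150

0.0150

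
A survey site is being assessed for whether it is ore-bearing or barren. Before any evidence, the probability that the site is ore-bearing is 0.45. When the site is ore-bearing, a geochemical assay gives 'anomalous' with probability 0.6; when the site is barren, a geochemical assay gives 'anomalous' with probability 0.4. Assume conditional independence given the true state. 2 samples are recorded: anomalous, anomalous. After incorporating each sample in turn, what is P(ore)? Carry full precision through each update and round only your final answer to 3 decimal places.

0.648

Apply Bayes' rule sequentially, carrying P(ore) forward.
After 'anomalous': P(ore) = 0.6·0.4500 / (0.6·0.4500 + 0.4·0.5500) ≈ 0.5510
After 'anomalous': P(ore) = 0.6·0.5510 / (0.6·0.5510 + 0.4·0.4490) ≈ 0.6480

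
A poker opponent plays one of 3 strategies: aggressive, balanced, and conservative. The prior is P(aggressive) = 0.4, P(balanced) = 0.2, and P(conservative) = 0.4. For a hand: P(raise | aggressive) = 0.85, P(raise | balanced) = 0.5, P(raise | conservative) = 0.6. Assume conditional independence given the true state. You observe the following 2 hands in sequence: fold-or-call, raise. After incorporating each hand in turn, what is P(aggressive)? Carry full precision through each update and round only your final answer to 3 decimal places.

0.259

Each posterior becomes the prior for the next update.
After 'fold-or-call': normaliser = 0.15·0.4000 + 0.5·0.2000 + 0.4·0.4000; P(aggressive) ≈ 0.1875, P(balanced) ≈ 0.3125, P(conservative) ≈ 0.5000
After 'raise': normaliser = 0.85·0.1875 + 0.5·0.3125 + 0.6·0.5000; P(aggressive) ≈ 0.2589, P(balanced) ≈ 0.2538, P(conservative) ≈ 0.4873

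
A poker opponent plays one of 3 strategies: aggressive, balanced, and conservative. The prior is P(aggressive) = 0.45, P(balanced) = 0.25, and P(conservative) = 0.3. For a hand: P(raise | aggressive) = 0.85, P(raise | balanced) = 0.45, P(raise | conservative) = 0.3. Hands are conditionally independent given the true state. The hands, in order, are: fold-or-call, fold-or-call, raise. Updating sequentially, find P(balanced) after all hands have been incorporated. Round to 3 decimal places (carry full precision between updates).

After 'fold-or-call': normaliser = 0.15·0.4500 + 0.55·0.2500 + 0.7·0.3000; P(aggressive) ≈ 0.1627, P(balanced) ≈ 0.3313, P(conservative) ≈ 0.5060
After 'fold-or-call': normaliser = 0.15·0.1627 + 0.55·0.3313 + 0.7·0.5060; P(aggressive) ≈ 0.0435, P(balanced) ≈ 0.3249, P(conservative) ≈ 0.6316
After 'raise': normaliser = 0.85·0.0435 + 0.45·0.3249 + 0.3·0.6316; P(aggressive) ≈ 0.0992, P(balanced) ≈ 0.3923, P(conservative) ≈ 0.5084

0.392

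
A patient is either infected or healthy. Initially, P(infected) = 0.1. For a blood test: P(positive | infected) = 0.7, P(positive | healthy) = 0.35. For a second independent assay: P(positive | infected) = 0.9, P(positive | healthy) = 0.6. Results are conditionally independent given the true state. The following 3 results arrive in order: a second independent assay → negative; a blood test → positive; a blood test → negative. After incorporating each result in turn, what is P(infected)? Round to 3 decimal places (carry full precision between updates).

After a second independent assay='negative': P(infected) = 0.1·0.1000 / (0.1·0.1000 + 0.4·0.9000) ≈ 0.0270
After a blood test='positive': P(infected) = 0.7·0.0270 / (0.7·0.0270 + 0.35·0.9730) ≈ 0.0526
After a blood test='negative': P(infected) = 0.3·0.0526 / (0.3·0.0526 + 0.65·0.9474) ≈ 0.0250

0.025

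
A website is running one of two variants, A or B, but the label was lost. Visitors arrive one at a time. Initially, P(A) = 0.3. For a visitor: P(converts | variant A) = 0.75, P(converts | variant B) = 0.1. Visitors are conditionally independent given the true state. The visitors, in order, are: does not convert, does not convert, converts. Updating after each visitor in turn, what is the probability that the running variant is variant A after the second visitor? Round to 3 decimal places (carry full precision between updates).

0.032

After 'does not convert': P(A) = 0.25·0.3000 / (0.25·0.3000 + 0.9·0.7000) ≈ 0.1064
After 'does not convert': P(A) = 0.25·0.1064 / (0.25·0.1064 + 0.9·0.8936) ≈ 0.0320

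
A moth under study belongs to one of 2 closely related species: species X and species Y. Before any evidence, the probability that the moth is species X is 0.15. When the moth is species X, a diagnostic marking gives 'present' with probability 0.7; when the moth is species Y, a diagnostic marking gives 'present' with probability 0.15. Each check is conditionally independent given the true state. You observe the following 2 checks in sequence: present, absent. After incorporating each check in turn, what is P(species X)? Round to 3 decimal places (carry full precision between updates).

0.225

Apply Bayes' rule sequentially, carrying P(species X) forward.
After 'present': P(species X) = 0.7·0.1500 / (0.7·0.1500 + 0.15·0.8500) ≈ 0.4516
After 'absent': P(species X) = 0.3·0.4516 / (0.3·0.4516 + 0.85·0.5484) ≈ 0.2252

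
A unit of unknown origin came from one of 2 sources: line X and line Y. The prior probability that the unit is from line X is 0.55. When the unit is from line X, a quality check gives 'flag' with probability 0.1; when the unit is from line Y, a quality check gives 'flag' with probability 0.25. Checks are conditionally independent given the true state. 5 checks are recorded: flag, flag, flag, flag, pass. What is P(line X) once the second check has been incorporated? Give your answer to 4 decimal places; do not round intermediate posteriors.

0.1636

After 'flag': P(line X) = 0.1·0.5500 / (0.1·0.5500 + 0.25·0.4500) ≈ 0.3284
After 'flag': P(line X) = 0.1·0.3284 / (0.1·0.3284 + 0.25·0.6716) ≈ 0.1636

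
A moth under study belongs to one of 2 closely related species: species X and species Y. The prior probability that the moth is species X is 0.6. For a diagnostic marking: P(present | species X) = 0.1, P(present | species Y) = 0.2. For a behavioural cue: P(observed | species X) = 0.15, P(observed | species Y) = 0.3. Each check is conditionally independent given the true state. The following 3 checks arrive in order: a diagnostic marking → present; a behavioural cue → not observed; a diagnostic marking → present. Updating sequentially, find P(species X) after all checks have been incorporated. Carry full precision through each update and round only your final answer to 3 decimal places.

After a diagnostic marking='present': P(species X) = 0.1·0.6000 / (0.1·0.6000 + 0.2·0.4000) ≈ 0.4286
After a behavioural cue='not observed': P(species X) = 0.85·0.4286 / (0.85·0.4286 + 0.7·0.5714) ≈ 0.4766
After a diagnostic marking='present': P(species X) = 0.1·0.4766 / (0.1·0.4766 + 0.2·0.5234) ≈ 0.3129

0.313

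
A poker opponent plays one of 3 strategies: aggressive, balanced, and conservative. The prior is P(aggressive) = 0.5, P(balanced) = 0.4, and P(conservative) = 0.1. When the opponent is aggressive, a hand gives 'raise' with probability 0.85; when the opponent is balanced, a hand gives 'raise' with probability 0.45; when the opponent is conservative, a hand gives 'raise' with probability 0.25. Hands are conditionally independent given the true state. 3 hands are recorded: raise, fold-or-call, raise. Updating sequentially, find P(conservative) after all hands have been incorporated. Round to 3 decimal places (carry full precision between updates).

0.045

After 'raise': normaliser = 0.85·0.5000 + 0.45·0.4000 + 0.25·0.1000; P(aggressive) ≈ 0.6746, P(balanced) ≈ 0.2857, P(conservative) ≈ 0.0397
After 'fold-or-call': normaliser = 0.15·0.6746 + 0.55·0.2857 + 0.75·0.0397; P(aggressive) ≈ 0.3512, P(balanced) ≈ 0.5455, P(conservative) ≈ 0.1033
After 'raise': normaliser = 0.85·0.3512 + 0.45·0.5455 + 0.25·0.1033; P(aggressive) ≈ 0.5239, P(balanced) ≈ 0.4307, P(conservative) ≈ 0.0453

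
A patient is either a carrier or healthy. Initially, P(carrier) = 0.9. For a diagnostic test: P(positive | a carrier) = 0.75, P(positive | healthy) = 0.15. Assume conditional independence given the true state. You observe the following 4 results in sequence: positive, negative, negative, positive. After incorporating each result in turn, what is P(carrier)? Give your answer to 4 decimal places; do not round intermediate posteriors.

After 'positive': P(carrier) = 0.75·0.9000 / (0.75·0.9000 + 0.15·0.1000) ≈ 0.9783
After 'negative': P(carrier) = 0.25·0.9783 / (0.25·0.9783 + 0.85·0.0217) ≈ 0.9298
After 'negative': P(carrier) = 0.25·0.9298 / (0.25·0.9298 + 0.85·0.0702) ≈ 0.7956
After 'positive': P(carrier) = 0.75·0.7956 / (0.75·0.7956 + 0.15·0.2044) ≈ 0.9511

0.9511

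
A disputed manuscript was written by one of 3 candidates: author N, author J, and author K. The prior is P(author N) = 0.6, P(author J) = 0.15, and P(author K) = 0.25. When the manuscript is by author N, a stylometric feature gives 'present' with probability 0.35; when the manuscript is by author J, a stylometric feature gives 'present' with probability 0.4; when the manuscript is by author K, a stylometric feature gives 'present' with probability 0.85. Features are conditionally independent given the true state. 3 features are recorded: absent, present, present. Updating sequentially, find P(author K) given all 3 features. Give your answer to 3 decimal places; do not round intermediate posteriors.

0.304

After 'absent': normaliser = 0.65·0.6000 + 0.6·0.1500 + 0.15·0.2500; P(author N) ≈ 0.7536, P(author J) ≈ 0.1739, P(author K) ≈ 0.0725
After 'present': normaliser = 0.35·0.7536 + 0.4·0.1739 + 0.85·0.0725; P(author N) ≈ 0.6679, P(author J) ≈ 0.1761, P(author K) ≈ 0.1560
After 'present': normaliser = 0.35·0.6679 + 0.4·0.1761 + 0.85·0.1560; P(author N) ≈ 0.5352, P(author J) ≈ 0.1613, P(author K) ≈ 0.3035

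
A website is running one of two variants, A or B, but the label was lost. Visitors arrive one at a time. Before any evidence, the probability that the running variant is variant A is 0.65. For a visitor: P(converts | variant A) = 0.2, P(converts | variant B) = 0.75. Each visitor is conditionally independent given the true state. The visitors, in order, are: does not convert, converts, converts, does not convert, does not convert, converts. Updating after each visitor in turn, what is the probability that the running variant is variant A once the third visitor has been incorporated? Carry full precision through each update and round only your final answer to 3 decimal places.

After 'does not convert': P(A) = 0.8·0.6500 / (0.8·0.6500 + 0.25·0.3500) ≈ 0.8560
After 'converts': P(A) = 0.2·0.8560 / (0.2·0.8560 + 0.75·0.1440) ≈ 0.6131
After 'converts': P(A) = 0.2·0.6131 / (0.2·0.6131 + 0.75·0.3869) ≈ 0.2971

0.297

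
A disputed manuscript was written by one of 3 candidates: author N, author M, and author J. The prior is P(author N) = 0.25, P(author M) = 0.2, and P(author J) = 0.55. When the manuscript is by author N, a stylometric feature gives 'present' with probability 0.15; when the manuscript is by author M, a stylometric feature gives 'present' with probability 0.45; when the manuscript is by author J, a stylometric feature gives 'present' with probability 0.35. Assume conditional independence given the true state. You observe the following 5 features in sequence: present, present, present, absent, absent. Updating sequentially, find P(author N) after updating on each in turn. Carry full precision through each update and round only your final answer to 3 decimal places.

After 'present': normaliser = 0.15·0.2500 + 0.45·0.2000 + 0.35·0.5500; P(author N) ≈ 0.1172, P(author M) ≈ 0.2812, P(author J) ≈ 0.6016
After 'present': normaliser = 0.15·0.1172 + 0.45·0.2812 + 0.35·0.6016; P(author N) ≈ 0.0496, P(author M) ≈ 0.3568, P(author J) ≈ 0.5936
After 'present': normaliser = 0.15·0.0496 + 0.45·0.3568 + 0.35·0.5936; P(author N) ≈ 0.0198, P(author M) ≈ 0.4273, P(author J) ≈ 0.5529
After 'absent': normaliser = 0.85·0.0198 + 0.55·0.4273 + 0.65·0.5529; P(author N) ≈ 0.0275, P(author M) ≈ 0.3845, P(author J) ≈ 0.5880
After 'absent': normaliser = 0.85·0.0275 + 0.55·0.3845 + 0.65·0.5880; P(author N) ≈ 0.0379, P(author M) ≈ 0.3427, P(author J) ≈ 0.6194

0.038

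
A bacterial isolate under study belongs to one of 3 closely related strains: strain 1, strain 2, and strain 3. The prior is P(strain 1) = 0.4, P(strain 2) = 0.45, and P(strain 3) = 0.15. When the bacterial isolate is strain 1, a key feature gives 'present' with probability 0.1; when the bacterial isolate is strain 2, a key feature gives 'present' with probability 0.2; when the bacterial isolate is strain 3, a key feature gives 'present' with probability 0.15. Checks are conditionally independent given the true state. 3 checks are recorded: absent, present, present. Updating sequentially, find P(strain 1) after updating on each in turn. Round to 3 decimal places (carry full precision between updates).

After 'absent': normaliser = 0.9·0.4000 + 0.8·0.4500 + 0.85·0.1500; P(strain 1) ≈ 0.4248, P(strain 2) ≈ 0.4248, P(strain 3) ≈ 0.1504
After 'present': normaliser = 0.1·0.4248 + 0.2·0.4248 + 0.15·0.1504; P(strain 1) ≈ 0.2832, P(strain 2) ≈ 0.5664, P(strain 3) ≈ 0.1504
After 'present': normaliser = 0.1·0.2832 + 0.2·0.5664 + 0.15·0.1504; P(strain 1) ≈ 0.1725, P(strain 2) ≈ 0.6900, P(strain 3) ≈ 0.1375

0.173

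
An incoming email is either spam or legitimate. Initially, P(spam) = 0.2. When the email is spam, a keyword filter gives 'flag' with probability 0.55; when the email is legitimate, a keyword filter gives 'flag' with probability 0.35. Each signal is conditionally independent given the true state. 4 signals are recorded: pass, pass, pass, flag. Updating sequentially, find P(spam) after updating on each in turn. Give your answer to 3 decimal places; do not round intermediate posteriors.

0.115

Each posterior becomes the prior for the next update.
After 'pass': P(spam) = 0.45·0.2000 / (0.45·0.2000 + 0.65·0.8000) ≈ 0.1475
After 'pass': P(spam) = 0.45·0.1475 / (0.45·0.1475 + 0.65·0.8525) ≈ 0.1070
After 'pass': P(spam) = 0.45·0.1070 / (0.45·0.1070 + 0.65·0.8930) ≈ 0.0766
After 'flag': P(spam) = 0.55·0.0766 / (0.55·0.0766 + 0.35·0.9234) ≈ 0.1153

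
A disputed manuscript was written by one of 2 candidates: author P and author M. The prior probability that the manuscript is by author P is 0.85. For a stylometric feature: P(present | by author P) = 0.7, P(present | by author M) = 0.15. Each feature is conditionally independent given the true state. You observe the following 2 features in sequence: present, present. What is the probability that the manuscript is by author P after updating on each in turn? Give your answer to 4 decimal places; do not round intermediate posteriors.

After 'present': P(author P) = 0.7·0.8500 / (0.7·0.8500 + 0.15·0.1500) ≈ 0.9636
After 'present': P(author P) = 0.7·0.9636 / (0.7·0.9636 + 0.15·0.0364) ≈ 0.9920

0.9920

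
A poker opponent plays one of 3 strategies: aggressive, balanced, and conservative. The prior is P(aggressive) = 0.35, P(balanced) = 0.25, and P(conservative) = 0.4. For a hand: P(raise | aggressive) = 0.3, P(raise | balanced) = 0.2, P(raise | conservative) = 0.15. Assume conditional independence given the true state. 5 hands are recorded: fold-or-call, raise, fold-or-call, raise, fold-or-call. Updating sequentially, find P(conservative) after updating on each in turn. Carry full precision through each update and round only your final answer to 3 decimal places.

0.258

After 'fold-or-call': normaliser = 0.7·0.3500 + 0.8·0.2500 + 0.85·0.4000; P(aggressive) ≈ 0.3121, P(balanced) ≈ 0.2548, P(conservative) ≈ 0.4331
After 'raise': normaliser = 0.3·0.3121 + 0.2·0.2548 + 0.15·0.4331; P(aggressive) ≈ 0.4468, P(balanced) ≈ 0.2432, P(conservative) ≈ 0.3100
After 'fold-or-call': normaliser = 0.7·0.4468 + 0.8·0.2432 + 0.85·0.3100; P(aggressive) ≈ 0.4058, P(balanced) ≈ 0.2524, P(conservative) ≈ 0.3419
After 'raise': normaliser = 0.3·0.4058 + 0.2·0.2524 + 0.15·0.3419; P(aggressive) ≈ 0.5447, P(balanced) ≈ 0.2258, P(conservative) ≈ 0.2295
After 'fold-or-call': normaliser = 0.7·0.5447 + 0.8·0.2258 + 0.85·0.2295; P(aggressive) ≈ 0.5037, P(balanced) ≈ 0.2387, P(conservative) ≈ 0.2577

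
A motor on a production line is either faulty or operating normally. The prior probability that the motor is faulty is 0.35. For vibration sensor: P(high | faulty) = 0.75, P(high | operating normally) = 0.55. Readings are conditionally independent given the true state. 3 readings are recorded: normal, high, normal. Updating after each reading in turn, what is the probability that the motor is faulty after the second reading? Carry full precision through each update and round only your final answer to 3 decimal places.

After 'normal': P(faulty) = 0.25·0.3500 / (0.25·0.3500 + 0.45·0.6500) ≈ 0.2303
After 'high': P(faulty) = 0.75·0.2303 / (0.75·0.2303 + 0.55·0.7697) ≈ 0.2897

0.290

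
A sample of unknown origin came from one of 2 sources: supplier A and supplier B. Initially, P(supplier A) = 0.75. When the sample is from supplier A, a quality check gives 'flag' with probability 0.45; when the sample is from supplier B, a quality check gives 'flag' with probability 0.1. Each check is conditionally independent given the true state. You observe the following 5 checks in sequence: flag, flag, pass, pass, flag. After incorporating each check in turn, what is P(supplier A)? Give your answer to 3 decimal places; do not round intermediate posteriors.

0.990

After 'flag': P(supplier A) = 0.45·0.7500 / (0.45·0.7500 + 0.1·0.2500) ≈ 0.9310
After 'flag': P(supplier A) = 0.45·0.9310 / (0.45·0.9310 + 0.1·0.0690) ≈ 0.9838
After 'pass': P(supplier A) = 0.55·0.9838 / (0.55·0.9838 + 0.9·0.0162) ≈ 0.9738
After 'pass': P(supplier A) = 0.55·0.9738 / (0.55·0.9738 + 0.9·0.0262) ≈ 0.9578
After 'flag': P(supplier A) = 0.45·0.9578 / (0.45·0.9578 + 0.1·0.0422) ≈ 0.9903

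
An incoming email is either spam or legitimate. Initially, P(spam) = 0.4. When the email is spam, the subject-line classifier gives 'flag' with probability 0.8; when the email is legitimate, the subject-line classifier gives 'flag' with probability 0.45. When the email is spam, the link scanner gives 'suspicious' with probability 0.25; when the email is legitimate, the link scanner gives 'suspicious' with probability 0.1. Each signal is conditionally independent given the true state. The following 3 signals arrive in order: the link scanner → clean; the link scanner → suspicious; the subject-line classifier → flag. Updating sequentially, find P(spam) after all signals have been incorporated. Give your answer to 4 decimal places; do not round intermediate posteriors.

After the link scanner='clean': P(spam) = 0.75·0.4000 / (0.75·0.4000 + 0.9·0.6000) ≈ 0.3571
After the link scanner='suspicious': P(spam) = 0.25·0.3571 / (0.25·0.3571 + 0.1·0.6429) ≈ 0.5814
After the subject-line classifier='flag': P(spam) = 0.8·0.5814 / (0.8·0.5814 + 0.45·0.4186) ≈ 0.7117

0.7117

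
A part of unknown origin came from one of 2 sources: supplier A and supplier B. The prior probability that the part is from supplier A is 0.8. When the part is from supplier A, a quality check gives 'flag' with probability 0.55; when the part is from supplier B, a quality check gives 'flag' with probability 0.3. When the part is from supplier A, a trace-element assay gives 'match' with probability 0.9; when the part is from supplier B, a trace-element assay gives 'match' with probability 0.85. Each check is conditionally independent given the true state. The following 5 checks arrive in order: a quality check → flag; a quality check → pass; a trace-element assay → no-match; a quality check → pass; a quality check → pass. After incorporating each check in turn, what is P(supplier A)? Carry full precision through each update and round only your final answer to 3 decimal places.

0.565

After a quality check='flag': P(supplier A) = 0.55·0.8000 / (0.55·0.8000 + 0.3·0.2000) ≈ 0.8800
After a quality check='pass': P(supplier A) = 0.45·0.8800 / (0.45·0.8800 + 0.7·0.1200) ≈ 0.8250
After a trace-element assay='no-match': P(supplier A) = 0.1·0.8250 / (0.1·0.8250 + 0.15·0.1750) ≈ 0.7586
After a quality check='pass': P(supplier A) = 0.45·0.7586 / (0.45·0.7586 + 0.7·0.2414) ≈ 0.6689
After a quality check='pass': P(supplier A) = 0.45·0.6689 / (0.45·0.6689 + 0.7·0.3311) ≈ 0.5650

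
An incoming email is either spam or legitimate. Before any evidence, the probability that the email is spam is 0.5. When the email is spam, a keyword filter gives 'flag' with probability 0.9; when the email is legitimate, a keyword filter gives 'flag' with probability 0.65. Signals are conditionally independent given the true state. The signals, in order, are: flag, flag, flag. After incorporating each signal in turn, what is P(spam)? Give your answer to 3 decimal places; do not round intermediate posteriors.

After 'flag': P(spam) = 0.9·0.5000 / (0.9·0.5000 + 0.65·0.5000) ≈ 0.5806
After 'flag': P(spam) = 0.9·0.5806 / (0.9·0.5806 + 0.65·0.4194) ≈ 0.6572
After 'flag': P(spam) = 0.9·0.6572 / (0.9·0.6572 + 0.65·0.3428) ≈ 0.7264

0.726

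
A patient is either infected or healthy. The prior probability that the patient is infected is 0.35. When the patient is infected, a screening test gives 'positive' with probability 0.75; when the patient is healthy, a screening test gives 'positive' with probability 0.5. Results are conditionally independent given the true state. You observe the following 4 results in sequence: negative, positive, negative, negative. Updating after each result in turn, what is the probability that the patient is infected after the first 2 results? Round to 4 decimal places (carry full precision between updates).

0.2877

Apply Bayes' rule sequentially, carrying P(infected) forward.
After 'negative': P(infected) = 0.25·0.3500 / (0.25·0.3500 + 0.5·0.6500) ≈ 0.2121
After 'positive': P(infected) = 0.75·0.2121 / (0.75·0.2121 + 0.5·0.7879) ≈ 0.2877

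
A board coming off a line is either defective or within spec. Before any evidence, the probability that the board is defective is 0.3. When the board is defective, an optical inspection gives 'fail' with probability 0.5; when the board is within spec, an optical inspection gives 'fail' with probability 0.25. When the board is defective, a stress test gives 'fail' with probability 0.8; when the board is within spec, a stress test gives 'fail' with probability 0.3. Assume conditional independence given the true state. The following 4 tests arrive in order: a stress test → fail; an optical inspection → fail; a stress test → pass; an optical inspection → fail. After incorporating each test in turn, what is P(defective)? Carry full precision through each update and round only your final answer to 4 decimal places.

Each posterior becomes the prior for the next update.
After a stress test='fail': P(defective) = 0.8·0.3000 / (0.8·0.3000 + 0.3·0.7000) ≈ 0.5333
After an optical inspection='fail': P(defective) = 0.5·0.5333 / (0.5·0.5333 + 0.25·0.4667) ≈ 0.6957
After a stress test='pass': P(defective) = 0.2·0.6957 / (0.2·0.6957 + 0.7·0.3043) ≈ 0.3951
After an optical inspection='fail': P(defective) = 0.5·0.3951 / (0.5·0.3951 + 0.25·0.6049) ≈ 0.5664

0.5664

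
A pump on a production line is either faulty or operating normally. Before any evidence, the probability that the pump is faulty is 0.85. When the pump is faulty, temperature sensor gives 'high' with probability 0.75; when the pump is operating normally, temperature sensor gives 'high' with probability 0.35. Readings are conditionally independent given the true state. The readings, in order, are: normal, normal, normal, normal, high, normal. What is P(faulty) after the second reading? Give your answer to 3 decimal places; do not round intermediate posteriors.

After 'normal': P(faulty) = 0.25·0.8500 / (0.25·0.8500 + 0.65·0.1500) ≈ 0.6855
After 'normal': P(faulty) = 0.25·0.6855 / (0.25·0.6855 + 0.65·0.3145) ≈ 0.4560

0.456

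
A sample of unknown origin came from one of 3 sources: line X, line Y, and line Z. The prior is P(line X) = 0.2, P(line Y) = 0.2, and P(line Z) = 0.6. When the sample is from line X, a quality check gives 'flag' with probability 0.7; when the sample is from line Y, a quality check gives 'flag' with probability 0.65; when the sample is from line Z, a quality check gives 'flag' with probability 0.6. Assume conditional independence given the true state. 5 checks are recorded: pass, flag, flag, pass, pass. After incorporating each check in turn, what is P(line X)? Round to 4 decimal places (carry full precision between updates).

0.1317

After 'pass': normaliser = 0.3·0.2000 + 0.35·0.2000 + 0.4·0.6000; P(line X) ≈ 0.1622, P(line Y) ≈ 0.1892, P(line Z) ≈ 0.6486
After 'flag': normaliser = 0.7·0.1622 + 0.65·0.1892 + 0.6·0.6486; P(line X) ≈ 0.1814, P(line Y) ≈ 0.1965, P(line Z) ≈ 0.6220
After 'flag': normaliser = 0.7·0.1814 + 0.65·0.1965 + 0.6·0.6220; P(line X) ≈ 0.2022, P(line Y) ≈ 0.2034, P(line Z) ≈ 0.5943
After 'pass': normaliser = 0.3·0.2022 + 0.35·0.2034 + 0.4·0.5943; P(line X) ≈ 0.1642, P(line Y) ≈ 0.1926, P(line Z) ≈ 0.6432
After 'pass': normaliser = 0.3·0.1642 + 0.35·0.1926 + 0.4·0.6432; P(line X) ≈ 0.1317, P(line Y) ≈ 0.1803, P(line Z) ≈ 0.6880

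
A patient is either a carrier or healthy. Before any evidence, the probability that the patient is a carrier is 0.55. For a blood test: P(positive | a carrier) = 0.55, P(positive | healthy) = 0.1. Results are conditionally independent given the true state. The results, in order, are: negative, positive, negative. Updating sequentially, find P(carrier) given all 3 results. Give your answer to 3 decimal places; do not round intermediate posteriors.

0.627

After 'negative': P(carrier) = 0.45·0.5500 / (0.45·0.5500 + 0.9·0.4500) ≈ 0.3793
After 'positive': P(carrier) = 0.55·0.3793 / (0.55·0.3793 + 0.1·0.6207) ≈ 0.7707
After 'negative': P(carrier) = 0.45·0.7707 / (0.45·0.7707 + 0.9·0.2293) ≈ 0.6269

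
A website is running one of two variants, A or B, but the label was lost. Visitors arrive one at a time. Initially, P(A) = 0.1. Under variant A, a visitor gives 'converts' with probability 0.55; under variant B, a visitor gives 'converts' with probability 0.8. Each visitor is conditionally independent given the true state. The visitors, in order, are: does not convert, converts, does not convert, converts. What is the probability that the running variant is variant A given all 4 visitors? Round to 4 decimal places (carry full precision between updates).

0.2100

Apply Bayes' rule sequentially, carrying P(A) forward.
After 'does not convert': P(A) = 0.45·0.1000 / (0.45·0.1000 + 0.2·0.9000) ≈ 0.2000
After 'converts': P(A) = 0.55·0.2000 / (0.55·0.2000 + 0.8·0.8000) ≈ 0.1467
After 'does not convert': P(A) = 0.45·0.1467 / (0.45·0.1467 + 0.2·0.8533) ≈ 0.2789
After 'converts': P(A) = 0.55·0.2789 / (0.55·0.2789 + 0.8·0.7211) ≈ 0.2100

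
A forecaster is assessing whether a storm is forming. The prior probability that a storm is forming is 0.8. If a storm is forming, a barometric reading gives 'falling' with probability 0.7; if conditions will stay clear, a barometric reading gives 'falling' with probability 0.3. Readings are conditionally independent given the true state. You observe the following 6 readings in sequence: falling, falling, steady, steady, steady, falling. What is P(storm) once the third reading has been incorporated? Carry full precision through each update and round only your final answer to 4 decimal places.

After 'falling': P(storm) = 0.7·0.8000 / (0.7·0.8000 + 0.3·0.2000) ≈ 0.9032
After 'falling': P(storm) = 0.7·0.9032 / (0.7·0.9032 + 0.3·0.0968) ≈ 0.9561
After 'steady': P(storm) = 0.3·0.9561 / (0.3·0.9561 + 0.7·0.0439) ≈ 0.9032

0.9032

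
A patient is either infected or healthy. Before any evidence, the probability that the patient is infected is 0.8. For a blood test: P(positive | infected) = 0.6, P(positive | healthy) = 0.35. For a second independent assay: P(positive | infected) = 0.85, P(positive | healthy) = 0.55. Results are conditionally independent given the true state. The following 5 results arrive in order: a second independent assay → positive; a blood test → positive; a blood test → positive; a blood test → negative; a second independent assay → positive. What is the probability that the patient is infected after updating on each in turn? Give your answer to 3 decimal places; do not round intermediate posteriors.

0.945

After a second independent assay='positive': P(infected) = 0.85·0.8000 / (0.85·0.8000 + 0.55·0.2000) ≈ 0.8608
After a blood test='positive': P(infected) = 0.6·0.8608 / (0.6·0.8608 + 0.35·0.1392) ≈ 0.9138
After a blood test='positive': P(infected) = 0.6·0.9138 / (0.6·0.9138 + 0.35·0.0862) ≈ 0.9478
After a blood test='negative': P(infected) = 0.4·0.9478 / (0.4·0.9478 + 0.65·0.0522) ≈ 0.9179
After a second independent assay='positive': P(infected) = 0.85·0.9179 / (0.85·0.9179 + 0.55·0.0821) ≈ 0.9453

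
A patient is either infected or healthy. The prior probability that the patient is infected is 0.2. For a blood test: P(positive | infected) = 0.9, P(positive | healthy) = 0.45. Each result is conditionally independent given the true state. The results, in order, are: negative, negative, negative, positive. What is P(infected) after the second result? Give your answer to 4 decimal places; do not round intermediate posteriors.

After 'negative': P(infected) = 0.1·0.2000 / (0.1·0.2000 + 0.55·0.8000) ≈ 0.0435
After 'negative': P(infected) = 0.1·0.0435 / (0.1·0.0435 + 0.55·0.9565) ≈ 0.0082

0.0082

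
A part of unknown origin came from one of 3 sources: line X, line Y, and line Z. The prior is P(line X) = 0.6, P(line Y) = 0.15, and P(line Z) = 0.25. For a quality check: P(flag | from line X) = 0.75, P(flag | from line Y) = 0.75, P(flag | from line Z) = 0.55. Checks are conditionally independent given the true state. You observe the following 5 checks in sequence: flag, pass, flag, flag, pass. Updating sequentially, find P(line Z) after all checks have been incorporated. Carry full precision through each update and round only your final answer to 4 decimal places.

0.2987

After 'flag': normaliser = 0.75·0.6000 + 0.75·0.1500 + 0.55·0.2500; P(line X) ≈ 0.6429, P(line Y) ≈ 0.1607, P(line Z) ≈ 0.1964
After 'pass': normaliser = 0.25·0.6429 + 0.25·0.1607 + 0.45·0.1964; P(line X) ≈ 0.5556, P(line Y) ≈ 0.1389, P(line Z) ≈ 0.3056
After 'flag': normaliser = 0.75·0.5556 + 0.75·0.1389 + 0.55·0.3056; P(line X) ≈ 0.6048, P(line Y) ≈ 0.1512, P(line Z) ≈ 0.2440
After 'flag': normaliser = 0.75·0.6048 + 0.75·0.1512 + 0.55·0.2440; P(line X) ≈ 0.6469, P(line Y) ≈ 0.1617, P(line Z) ≈ 0.1913
After 'pass': normaliser = 0.25·0.6469 + 0.25·0.1617 + 0.45·0.1913; P(line X) ≈ 0.5610, P(line Y) ≈ 0.1403, P(line Z) ≈ 0.2987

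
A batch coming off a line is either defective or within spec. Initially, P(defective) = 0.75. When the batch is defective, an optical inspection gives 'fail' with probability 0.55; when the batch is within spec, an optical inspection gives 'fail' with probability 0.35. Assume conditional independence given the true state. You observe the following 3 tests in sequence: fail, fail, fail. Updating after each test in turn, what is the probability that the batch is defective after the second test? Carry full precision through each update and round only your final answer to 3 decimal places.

After 'fail': P(defective) = 0.55·0.7500 / (0.55·0.7500 + 0.35·0.2500) ≈ 0.8250
After 'fail': P(defective) = 0.55·0.8250 / (0.55·0.8250 + 0.35·0.1750) ≈ 0.8811

0.881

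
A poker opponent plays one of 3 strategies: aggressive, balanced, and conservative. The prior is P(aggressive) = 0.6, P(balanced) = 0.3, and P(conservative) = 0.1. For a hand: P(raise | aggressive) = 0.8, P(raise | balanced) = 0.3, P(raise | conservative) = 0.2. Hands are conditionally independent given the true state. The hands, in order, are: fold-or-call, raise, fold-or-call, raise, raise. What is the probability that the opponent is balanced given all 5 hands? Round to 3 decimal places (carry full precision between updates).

After 'fold-or-call': normaliser = 0.2·0.6000 + 0.7·0.3000 + 0.8·0.1000; P(aggressive) ≈ 0.2927, P(balanced) ≈ 0.5122, P(conservative) ≈ 0.1951
After 'raise': normaliser = 0.8·0.2927 + 0.3·0.5122 + 0.2·0.1951; P(aggressive) ≈ 0.5486, P(balanced) ≈ 0.3600, P(conservative) ≈ 0.0914
After 'fold-or-call': normaliser = 0.2·0.5486 + 0.7·0.3600 + 0.8·0.0914; P(aggressive) ≈ 0.2523, P(balanced) ≈ 0.5795, P(conservative) ≈ 0.1682
After 'raise': normaliser = 0.8·0.2523 + 0.3·0.5795 + 0.2·0.1682; P(aggressive) ≈ 0.4931, P(balanced) ≈ 0.4247, P(conservative) ≈ 0.0822
After 'raise': normaliser = 0.8·0.4931 + 0.3·0.4247 + 0.2·0.0822; P(aggressive) ≈ 0.7328, P(balanced) ≈ 0.2367, P(conservative) ≈ 0.0305

0.237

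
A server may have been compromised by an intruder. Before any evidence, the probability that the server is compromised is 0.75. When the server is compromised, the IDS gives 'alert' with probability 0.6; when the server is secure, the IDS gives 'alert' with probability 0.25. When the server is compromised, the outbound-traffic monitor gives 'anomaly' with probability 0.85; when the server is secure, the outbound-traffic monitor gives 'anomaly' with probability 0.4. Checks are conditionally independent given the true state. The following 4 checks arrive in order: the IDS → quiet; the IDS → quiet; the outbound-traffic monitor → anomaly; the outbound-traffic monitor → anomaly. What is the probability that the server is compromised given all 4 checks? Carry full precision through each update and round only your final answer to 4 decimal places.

After the IDS='quiet': P(compromised) = 0.4·0.7500 / (0.4·0.7500 + 0.75·0.2500) ≈ 0.6154
After the IDS='quiet': P(compromised) = 0.4·0.6154 / (0.4·0.6154 + 0.75·0.3846) ≈ 0.4604
After the outbound-traffic monitor='anomaly': P(compromised) = 0.85·0.4604 / (0.85·0.4604 + 0.4·0.5396) ≈ 0.6445
After the outbound-traffic monitor='anomaly': P(compromised) = 0.85·0.6445 / (0.85·0.6445 + 0.4·0.3555) ≈ 0.7940

0.7940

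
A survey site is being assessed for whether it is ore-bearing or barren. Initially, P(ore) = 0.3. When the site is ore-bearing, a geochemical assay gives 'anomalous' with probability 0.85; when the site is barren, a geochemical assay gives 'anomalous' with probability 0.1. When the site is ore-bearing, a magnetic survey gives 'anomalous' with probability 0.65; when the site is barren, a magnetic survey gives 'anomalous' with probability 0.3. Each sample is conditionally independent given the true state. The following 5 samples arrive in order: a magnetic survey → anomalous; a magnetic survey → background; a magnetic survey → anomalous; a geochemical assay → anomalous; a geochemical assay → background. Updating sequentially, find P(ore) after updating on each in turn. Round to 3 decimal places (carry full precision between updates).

After a magnetic survey='anomalous': P(ore) = 0.65·0.3000 / (0.65·0.3000 + 0.3·0.7000) ≈ 0.4815
After a magnetic survey='background': P(ore) = 0.35·0.4815 / (0.35·0.4815 + 0.7·0.5185) ≈ 0.3171
After a magnetic survey='anomalous': P(ore) = 0.65·0.3171 / (0.65·0.3171 + 0.3·0.6829) ≈ 0.5015
After a geochemical assay='anomalous': P(ore) = 0.85·0.5015 / (0.85·0.5015 + 0.1·0.4985) ≈ 0.8953
After a geochemical assay='background': P(ore) = 0.15·0.8953 / (0.15·0.8953 + 0.9·0.1047) ≈ 0.5876

0.588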